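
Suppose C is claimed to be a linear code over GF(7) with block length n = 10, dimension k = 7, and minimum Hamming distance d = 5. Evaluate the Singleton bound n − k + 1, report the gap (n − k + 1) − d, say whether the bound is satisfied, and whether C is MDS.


Singleton RHS = n − k + 1 = 4, slack = -1, bound violated (no such code; not MDS).

Singleton bound: d ≤ n − k + 1.
Here n = 10, k = 7, so n − k + 1 = 4.
Given d = 5, check d ≤ 4: NO.
Slack = (n − k + 1) − d = -1.
The slack is negative: d = 5 exceeds n − k + 1 = 4 by 1, so the Singleton bound is violated and no linear [10, 7, 5]_7 code can exist. In particular it is not MDS (MDS requires d = n − k + 1 exactly).
Description: the claimed parameters are [10, 7, 5]_7; such a code would be impossible (violates the Singleton bound).


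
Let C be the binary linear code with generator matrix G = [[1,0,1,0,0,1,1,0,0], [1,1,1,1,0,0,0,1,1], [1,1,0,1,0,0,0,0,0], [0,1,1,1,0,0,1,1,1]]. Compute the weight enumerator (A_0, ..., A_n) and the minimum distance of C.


Weight distribution: A_0 = 1, A_2 = 2, A_3 = 4, A_4 = 1, A_5 = 4, A_6 = 4. Minimum distance d = 2.

Enumerate all 2^4 = 16 messages m ∈ F_2^4.
For each, compute codeword c = mG in F_2^9, then tally its weight.
  m = 0000 → c = 000000000, weight = 0.
  m = 1000 → c = 101001100, weight = 4.
  m = 0100 → c = 111100011, weight = 6.
  m = 1100 → c = 010101111, weight = 6.
  m = 0010 → c = 110100000, weight = 3.
  m = 1010 → c = 011101100, weight = 5.
  m = 0110 → c = 001000011, weight = 3.
  m = 1110 → c = 100001111, weight = 5.
  m = 0001 → c = 011100111, weight = 6.
  m = 1001 → c = 110101011, weight = 6.
  m = 0101 → c = 100000100, weight = 2.
  m = 1101 → c = 001001000, weight = 2.
  m = 0011 → c = 101000111, weight = 5.
  m = 1011 → c = 000001011, weight = 3.
  m = 0111 → c = 010100100, weight = 3.
  m = 1111 → c = 111101000, weight = 5.
Tally weights:
  weight 0: 1 codewords.
  weight 2: 2 codewords.
  weight 3: 4 codewords.
  weight 4: 1 codewords.
  weight 5: 4 codewords.
  weight 6: 4 codewords.
Minimum distance d = smallest w > 0 with A_w > 0 = 2.
Sanity: Σ A_w = 16 = 2^4 = 16 ✓.


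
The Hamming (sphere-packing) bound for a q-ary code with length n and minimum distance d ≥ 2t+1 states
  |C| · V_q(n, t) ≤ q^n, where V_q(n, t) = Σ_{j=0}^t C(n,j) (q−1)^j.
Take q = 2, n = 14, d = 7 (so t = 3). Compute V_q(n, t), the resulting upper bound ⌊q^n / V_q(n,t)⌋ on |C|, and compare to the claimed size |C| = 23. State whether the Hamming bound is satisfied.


V_q(n, t) = 470, q^n = 16384, Hamming bound = 34, |C| = 23 ≤ bound (satisfied).

Step 1: Compute V_q(n, t) = Σ_{j=0}^3 C(n, j) (q−1)^j.
  j = 0: C(14,0)·(1)^0 = 1·1 = 1.
  j = 1: C(14,1)·(1)^1 = 14·1 = 14.
  j = 2: C(14,2)·(1)^2 = 91·1 = 91.
  j = 3: C(14,3)·(1)^3 = 364·1 = 364.
  V_q(n, t) = 1 + 14 + 91 + 364 = 470.
Step 2: q^n = 2^14 = 16384.
Step 3: Hamming bound ⌊q^n / V_q(n,t)⌋ = ⌊16384/470⌋ = 34.
Step 4: Compare |C| = 23 to 34: satisfied.
The claimed |C| lies below the Hamming bound.


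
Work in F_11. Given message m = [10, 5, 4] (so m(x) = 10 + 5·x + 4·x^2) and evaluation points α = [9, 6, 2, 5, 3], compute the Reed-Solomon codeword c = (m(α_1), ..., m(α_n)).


c = [5, 8, 3, 3, 6]

Message polynomial: m(x) = 10 + 5·x + 4·x^2 (mod 11).
For each evaluation point α_i, compute m(α_i) mod 11:
  α_1 = 9: Horner steps 4 → 8 → 5, so m(9) = 5.
  α_2 = 6: Horner steps 4 → 7 → 8, so m(6) = 8.
  α_3 = 2: Horner steps 4 → 2 → 3, so m(2) = 3.
  α_4 = 5: Horner steps 4 → 3 → 3, so m(5) = 3.
  α_5 = 3: Horner steps 4 → 6 → 6, so m(3) = 6.
Codeword c = [5, 8, 3, 3, 6] ∈ F_11^5.


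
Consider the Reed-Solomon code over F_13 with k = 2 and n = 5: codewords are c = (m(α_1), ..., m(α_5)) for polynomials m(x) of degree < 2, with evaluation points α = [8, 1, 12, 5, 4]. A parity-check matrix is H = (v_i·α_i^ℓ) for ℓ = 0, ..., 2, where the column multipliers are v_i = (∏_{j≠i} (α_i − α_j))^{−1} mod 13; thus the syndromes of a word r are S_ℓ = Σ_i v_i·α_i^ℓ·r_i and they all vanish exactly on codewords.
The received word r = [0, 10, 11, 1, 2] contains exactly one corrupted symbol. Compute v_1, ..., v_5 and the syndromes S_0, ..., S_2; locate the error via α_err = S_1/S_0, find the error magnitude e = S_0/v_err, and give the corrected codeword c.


S = (1, 5, 12), error at position 4, error magnitude e = 6, c = [0, 10, 11, 8, 2].

Step 1: column multipliers v_i = (∏_{j≠i}(α_i − α_j))^{−1} mod 13.
  i = 1 (α = 8): (8−1)(8−12)(8−5)(8−4) = 7·(−4)·3·4 = −336 ≡ 2, so v_1 = 2^{−1} = 7 (mod 13).
  i = 2 (α = 1): (1−8)(1−12)(1−5)(1−4) = (−7)·(−11)·(−4)·(−3) = 924 ≡ 1, so v_2 = 1^{−1} = 1 (mod 13).
  i = 3 (α = 12): (12−8)(12−1)(12−5)(12−4) = 4·11·7·8 = 2464 ≡ 7, so v_3 = 7^{−1} = 2 (mod 13).
  i = 4 (α = 5): (5−8)(5−1)(5−12)(5−4) = (−3)·4·(−7)·1 = 84 ≡ 6, so v_4 = 6^{−1} = 11 (mod 13).
  i = 5 (α = 4): (4−8)(4−1)(4−12)(4−5) = (−4)·3·(−8)·(−1) = −96 ≡ 8, so v_5 = 8^{−1} = 5 (mod 13).
  v = [7, 1, 2, 11, 5].
Step 2: syndromes of r = [0, 10, 11, 1, 2] (all sums mod 13).
  S_0 = Σ v_i r_i = 7·0 + 1·10 + 2·11 + 11·1 + 5·2 = 53 ≡ 1.
  S_1 = Σ v_i α_i r_i = 7·8·0 + 1·1·10 + 2·12·11 + 11·5·1 + 5·4·2 = 369 ≡ 5.
  α_i^2 mod 13 = [12, 1, 1, 12, 3].
  S_2 = Σ v_i α_i^2 r_i = 7·12·0 + 1·1·10 + 2·1·11 + 11·12·1 + 5·3·2 = 194 ≡ 12.
  S = (1, 5, 12) ≠ 0, so r is not a codeword (an error is present).
Step 3: locate the error. For a single error e at position i, S_ℓ = v_i·e·α_i^ℓ, so α_err = S_1/S_0.
  S_0^{−1} = 1^{−1} = 1 (mod 13), so α_err = 5·1 = 5 ≡ 5 = α_4. Error position i = 4.
  Consistency check: S_2/S_1 = 12·8 = 96 ≡ 5 = α_err ✓ (single-error assumption holds).
Step 4: error magnitude e = S_0/v_4 = S_0·∏_{j≠4}(α_4 − α_j) = 1·6 = 6 ≡ 6 (mod 13).
Step 5: correct position 4: c_4 = r_4 − e = 1 − 6 ≡ 8 (mod 13). Hence c = [0, 10, 11, 8, 2].
  Check: interpolating c through the α_i gives m(x) = 4 + 6·x (degree < 2) with m(α_i) = c_i for every i, so c is indeed a codeword.


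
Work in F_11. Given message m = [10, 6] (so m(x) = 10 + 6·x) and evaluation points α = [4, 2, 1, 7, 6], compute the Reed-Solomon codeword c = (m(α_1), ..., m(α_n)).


c = [1, 0, 5, 8, 2]

Message polynomial: m(x) = 10 + 6·x (mod 11).
For each evaluation point α_i, compute m(α_i) mod 11:
  α_1 = 4: Horner steps 6 → 1, so m(4) = 1.
  α_2 = 2: Horner steps 6 → 0, so m(2) = 0.
  α_3 = 1: Horner steps 6 → 5, so m(1) = 5.
  α_4 = 7: Horner steps 6 → 8, so m(7) = 8.
  α_5 = 6: Horner steps 6 → 2, so m(6) = 2.
Codeword c = [1, 0, 5, 8, 2] ∈ F_11^5.


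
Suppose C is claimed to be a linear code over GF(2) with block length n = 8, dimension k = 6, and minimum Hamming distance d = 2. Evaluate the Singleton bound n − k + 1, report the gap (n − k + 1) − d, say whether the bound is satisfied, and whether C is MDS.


Singleton RHS = n − k + 1 = 3, slack = 1, bound satisfied, not MDS.

Singleton bound: d ≤ n − k + 1.
Here n = 8, k = 6, so n − k + 1 = 3.
Given d = 2, check d ≤ 3: YES.
Slack = (n − k + 1) − d = 1.
The code is NOT MDS (slack = 1 > 0).
Description: the claimed parameters are [8, 6, 2]_2; such a code would be non-MDS.


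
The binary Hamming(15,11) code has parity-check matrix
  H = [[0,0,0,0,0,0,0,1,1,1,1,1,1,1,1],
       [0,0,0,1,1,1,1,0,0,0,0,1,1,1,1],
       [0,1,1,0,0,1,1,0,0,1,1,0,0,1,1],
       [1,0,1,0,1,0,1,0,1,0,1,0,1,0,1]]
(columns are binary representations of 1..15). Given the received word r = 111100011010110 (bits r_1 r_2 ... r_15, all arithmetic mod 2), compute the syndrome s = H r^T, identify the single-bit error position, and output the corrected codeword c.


s = (1, 1, 0, 1)^T, error position = 13, corrected codeword c = 111100011010010

Compute s = H r^T mod 2 one row at a time:
  s_1 = 1 + 1 + 0 + 1 + 0 + 1 + 1 + 0 = 5 ≡ 1 (mod 2).
  s_2 = 1 + 0 + 0 + 0 + 0 + 1 + 1 + 0 = 3 ≡ 1 (mod 2).
  s_3 = 1 + 1 + 0 + 0 + 0 + 1 + 1 + 0 = 4 ≡ 0 (mod 2).
  s_4 = 1 + 1 + 0 + 0 + 1 + 1 + 1 + 0 = 5 ≡ 1 (mod 2).
s = (1, 1, 0, 1)^T — this equals column 13 of H (binary 1101), so error is at position 13.
Correct: flip bit 13 of r = 111100011010110 to get c = 111100011010010.


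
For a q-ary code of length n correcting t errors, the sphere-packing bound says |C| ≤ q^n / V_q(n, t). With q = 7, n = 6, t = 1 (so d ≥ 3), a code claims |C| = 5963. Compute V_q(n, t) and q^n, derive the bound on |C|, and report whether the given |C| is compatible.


V_q(n, t) = 37, q^n = 117649, Hamming bound = 3179, |C| = 5963 > bound (violated).

Step 1: Compute V_q(n, t) = Σ_{j=0}^1 C(n, j) (q−1)^j.
  j = 0: C(6,0)·(6)^0 = 1·1 = 1.
  j = 1: C(6,1)·(6)^1 = 6·6 = 36.
  V_q(n, t) = 1 + 36 = 37.
Step 2: q^n = 7^6 = 117649.
Step 3: Hamming bound ⌊q^n / V_q(n,t)⌋ = ⌊117649/37⌋ = 3179.
Step 4: Compare |C| = 5963 to 3179: violated.
The claimed |C| lies above the Hamming bound, so no 7-ary code of length 6 with d ≥ 3 can have 5963 codewords.


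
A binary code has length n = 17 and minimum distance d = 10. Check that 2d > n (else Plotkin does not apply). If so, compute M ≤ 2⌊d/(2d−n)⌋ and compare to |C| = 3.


Plotkin bound M ≤ 6; given |C| = 3 ≤ bound (satisfied).

Check applicability: 2d = 20, n = 17.
2d − n = 3 > 0, so Plotkin applies.
Compute d/(2d−n) = 10/3 ≈ 3.3333.
⌊d/(2d−n)⌋ = 3.
Plotkin bound: M ≤ 2·3 = 6.
Given |C| = 3, check: satisfied.
This |C| is below the Plotkin bound.


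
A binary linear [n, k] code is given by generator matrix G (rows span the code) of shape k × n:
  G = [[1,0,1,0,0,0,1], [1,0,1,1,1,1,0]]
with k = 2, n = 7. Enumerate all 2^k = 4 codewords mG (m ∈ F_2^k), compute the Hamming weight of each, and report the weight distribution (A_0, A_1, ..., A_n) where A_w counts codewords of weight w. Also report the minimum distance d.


Weight distribution: A_0 = 1, A_3 = 1, A_4 = 1, A_5 = 1. Minimum distance d = 3.

Enumerate all 2^2 = 4 messages m ∈ F_2^2.
For each, compute codeword c = mG in F_2^7, then tally its weight.
  m = 00 → c = 0000000, weight = 0.
  m = 10 → c = 1010001, weight = 3.
  m = 01 → c = 1011110, weight = 5.
  m = 11 → c = 0001111, weight = 4.
Tally weights:
  weight 0: 1 codewords.
  weight 3: 1 codewords.
  weight 4: 1 codewords.
  weight 5: 1 codewords.
Minimum distance d = smallest w > 0 with A_w > 0 = 3.
Sanity: Σ A_w = 4 = 2^2 = 4 ✓.


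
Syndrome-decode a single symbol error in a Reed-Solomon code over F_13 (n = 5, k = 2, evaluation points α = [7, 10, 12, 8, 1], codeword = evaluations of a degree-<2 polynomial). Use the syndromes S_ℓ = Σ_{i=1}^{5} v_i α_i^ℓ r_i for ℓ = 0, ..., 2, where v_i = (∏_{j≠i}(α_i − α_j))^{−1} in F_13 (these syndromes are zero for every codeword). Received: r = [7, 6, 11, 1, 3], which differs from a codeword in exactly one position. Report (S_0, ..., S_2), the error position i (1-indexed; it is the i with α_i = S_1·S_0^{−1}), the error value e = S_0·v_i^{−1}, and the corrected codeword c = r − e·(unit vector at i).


S = (2, 1, 7), error at position 1, error magnitude e = 2, c = [5, 6, 11, 1, 3].

Step 1: column multipliers v_i = (∏_{j≠i}(α_i − α_j))^{−1} mod 13.
  i = 1 (α = 7): (7−10)(7−12)(7−8)(7−1) = (−3)·(−5)·(−1)·6 = −90 ≡ 1, so v_1 = 1^{−1} = 1 (mod 13).
  i = 2 (α = 10): (10−7)(10−12)(10−8)(10−1) = 3·(−2)·2·9 = −108 ≡ 9, so v_2 = 9^{−1} = 3 (mod 13).
  i = 3 (α = 12): (12−7)(12−10)(12−8)(12−1) = 5·2·4·11 = 440 ≡ 11, so v_3 = 11^{−1} = 6 (mod 13).
  i = 4 (α = 8): (8−7)(8−10)(8−12)(8−1) = 1·(−2)·(−4)·7 = 56 ≡ 4, so v_4 = 4^{−1} = 10 (mod 13).
  i = 5 (α = 1): (1−7)(1−10)(1−12)(1−8) = (−6)·(−9)·(−11)·(−7) = 4158 ≡ 11, so v_5 = 11^{−1} = 6 (mod 13).
  v = [1, 3, 6, 10, 6].
Step 2: syndromes of r = [7, 6, 11, 1, 3] (all sums mod 13).
  S_0 = Σ v_i r_i = 1·7 + 3·6 + 6·11 + 10·1 + 6·3 = 119 ≡ 2.
  S_1 = Σ v_i α_i r_i = 1·7·7 + 3·10·6 + 6·12·11 + 10·8·1 + 6·1·3 = 1119 ≡ 1.
  α_i^2 mod 13 = [10, 9, 1, 12, 1].
  S_2 = Σ v_i α_i^2 r_i = 1·10·7 + 3·9·6 + 6·1·11 + 10·12·1 + 6·1·3 = 436 ≡ 7.
  S = (2, 1, 7) ≠ 0, so r is not a codeword (an error is present).
Step 3: locate the error. For a single error e at position i, S_ℓ = v_i·e·α_i^ℓ, so α_err = S_1/S_0.
  S_0^{−1} = 2^{−1} = 7 (mod 13), so α_err = 1·7 = 7 ≡ 7 = α_1. Error position i = 1.
  Consistency check: S_2/S_1 = 7·1 = 7 ≡ 7 = α_err ✓ (single-error assumption holds).
Step 4: error magnitude e = S_0/v_1 = S_0·∏_{j≠1}(α_1 − α_j) = 2·1 = 2 ≡ 2 (mod 13).
Step 5: correct position 1: c_1 = r_1 − e = 7 − 2 ≡ 5 (mod 13). Hence c = [5, 6, 11, 1, 3].
  Check: interpolating c through the α_i gives m(x) = 7 + 9·x (degree < 2) with m(α_i) = c_i for every i, so c is indeed a codeword.


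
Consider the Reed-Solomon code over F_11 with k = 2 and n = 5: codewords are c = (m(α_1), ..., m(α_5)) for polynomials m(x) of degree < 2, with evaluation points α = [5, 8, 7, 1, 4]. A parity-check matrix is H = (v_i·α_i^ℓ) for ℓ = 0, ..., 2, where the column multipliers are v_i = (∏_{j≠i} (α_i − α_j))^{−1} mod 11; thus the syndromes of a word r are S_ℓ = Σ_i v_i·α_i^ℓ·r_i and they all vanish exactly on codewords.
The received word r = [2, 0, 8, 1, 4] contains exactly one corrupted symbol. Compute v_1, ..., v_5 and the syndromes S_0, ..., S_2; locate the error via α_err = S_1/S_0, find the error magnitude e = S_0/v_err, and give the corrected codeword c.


S = (2, 8, 10), error at position 5, error magnitude e = 5, c = [2, 0, 8, 1, 10].

Step 1: column multipliers v_i = (∏_{j≠i}(α_i − α_j))^{−1} mod 11.
  i = 1 (α = 5): (5−8)(5−7)(5−1)(5−4) = (−3)·(−2)·4·1 = 24 ≡ 2, so v_1 = 2^{−1} = 6 (mod 11).
  i = 2 (α = 8): (8−5)(8−7)(8−1)(8−4) = 3·1·7·4 = 84 ≡ 7, so v_2 = 7^{−1} = 8 (mod 11).
  i = 3 (α = 7): (7−5)(7−8)(7−1)(7−4) = 2·(−1)·6·3 = −36 ≡ 8, so v_3 = 8^{−1} = 7 (mod 11).
  i = 4 (α = 1): (1−5)(1−8)(1−7)(1−4) = (−4)·(−7)·(−6)·(−3) = 504 ≡ 9, so v_4 = 9^{−1} = 5 (mod 11).
  i = 5 (α = 4): (4−5)(4−8)(4−7)(4−1) = (−1)·(−4)·(−3)·3 = −36 ≡ 8, so v_5 = 8^{−1} = 7 (mod 11).
  v = [6, 8, 7, 5, 7].
Step 2: syndromes of r = [2, 0, 8, 1, 4] (all sums mod 11).
  S_0 = Σ v_i r_i = 6·2 + 8·0 + 7·8 + 5·1 + 7·4 = 101 ≡ 2.
  S_1 = Σ v_i α_i r_i = 6·5·2 + 8·8·0 + 7·7·8 + 5·1·1 + 7·4·4 = 569 ≡ 8.
  α_i^2 mod 11 = [3, 9, 5, 1, 5].
  S_2 = Σ v_i α_i^2 r_i = 6·3·2 + 8·9·0 + 7·5·8 + 5·1·1 + 7·5·4 = 461 ≡ 10.
  S = (2, 8, 10) ≠ 0, so r is not a codeword (an error is present).
Step 3: locate the error. For a single error e at position i, S_ℓ = v_i·e·α_i^ℓ, so α_err = S_1/S_0.
  S_0^{−1} = 2^{−1} = 6 (mod 11), so α_err = 8·6 = 48 ≡ 4 = α_5. Error position i = 5.
  Consistency check: S_2/S_1 = 10·7 = 70 ≡ 4 = α_err ✓ (single-error assumption holds).
Step 4: error magnitude e = S_0/v_5 = S_0·∏_{j≠5}(α_5 − α_j) = 2·8 = 16 ≡ 5 (mod 11).
Step 5: correct position 5: c_5 = r_5 − e = 4 − 5 ≡ 10 (mod 11). Hence c = [2, 0, 8, 1, 10].
  Check: interpolating c through the α_i gives m(x) = 9 + 3·x (degree < 2) with m(α_i) = c_i for every i, so c is indeed a codeword.


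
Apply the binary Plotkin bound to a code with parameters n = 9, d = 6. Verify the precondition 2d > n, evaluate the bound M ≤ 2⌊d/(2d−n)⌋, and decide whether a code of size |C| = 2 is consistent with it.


Plotkin bound M ≤ 4; given |C| = 2 ≤ bound (satisfied).

Check applicability: 2d = 12, n = 9.
2d − n = 3 > 0, so Plotkin applies.
Compute d/(2d−n) = 6/3 ≈ 2.0000.
⌊d/(2d−n)⌋ = 2.
Plotkin bound: M ≤ 2·2 = 4.
Given |C| = 2, check: satisfied.
This |C| is below the Plotkin bound.


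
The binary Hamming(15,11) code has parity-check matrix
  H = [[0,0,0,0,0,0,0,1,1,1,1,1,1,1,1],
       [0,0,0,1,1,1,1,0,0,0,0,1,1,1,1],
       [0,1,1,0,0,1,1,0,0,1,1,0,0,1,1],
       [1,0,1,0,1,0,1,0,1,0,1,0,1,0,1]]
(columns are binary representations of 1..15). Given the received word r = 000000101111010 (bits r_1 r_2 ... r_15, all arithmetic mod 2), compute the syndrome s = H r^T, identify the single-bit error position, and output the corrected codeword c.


s = (1, 1, 0, 1)^T, error position = 13, corrected codeword c = 000000101111110

Compute s = H r^T mod 2 one row at a time:
  s_1 = 0 + 1 + 1 + 1 + 1 + 0 + 1 + 0 = 5 ≡ 1 (mod 2).
  s_2 = 0 + 0 + 0 + 1 + 1 + 0 + 1 + 0 = 3 ≡ 1 (mod 2).
  s_3 = 0 + 0 + 0 + 1 + 1 + 1 + 1 + 0 = 4 ≡ 0 (mod 2).
  s_4 = 0 + 0 + 0 + 1 + 1 + 1 + 0 + 0 = 3 ≡ 1 (mod 2).
s = (1, 1, 0, 1)^T — this equals column 13 of H (binary 1101), so error is at position 13.
Correct: flip bit 13 of r = 000000101111010 to get c = 000000101111110.


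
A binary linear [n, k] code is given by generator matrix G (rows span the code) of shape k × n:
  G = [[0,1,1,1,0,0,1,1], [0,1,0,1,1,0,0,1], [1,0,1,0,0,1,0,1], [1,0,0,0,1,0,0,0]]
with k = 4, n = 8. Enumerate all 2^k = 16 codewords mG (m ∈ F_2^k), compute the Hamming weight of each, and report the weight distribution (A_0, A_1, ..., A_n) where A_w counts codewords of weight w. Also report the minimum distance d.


Weight distribution: A_0 = 1, A_2 = 1, A_3 = 3, A_4 = 5, A_5 = 4, A_6 = 1, A_7 = 1. Minimum distance d = 2.

Enumerate all 2^4 = 16 messages m ∈ F_2^4.
For each, compute codeword c = mG in F_2^8, then tally its weight.
  m = 0000 → c = 00000000, weight = 0.
  m = 1000 → c = 01110011, weight = 5.
  m = 0100 → c = 01011001, weight = 4.
  m = 1100 → c = 00101010, weight = 3.
  m = 0010 → c = 10100101, weight = 4.
  m = 1010 → c = 11010110, weight = 5.
  m = 0110 → c = 11111100, weight = 6.
  m = 1110 → c = 10001111, weight = 5.
  m = 0001 → c = 10001000, weight = 2.
  m = 1001 → c = 11111011, weight = 7.
  m = 0101 → c = 11010001, weight = 4.
  m = 1101 → c = 10100010, weight = 3.
  m = 0011 → c = 00101101, weight = 4.
  m = 1011 → c = 01011110, weight = 5.
  m = 0111 → c = 01110100, weight = 4.
  m = 1111 → c = 00000111, weight = 3.
Tally weights:
  weight 0: 1 codewords.
  weight 2: 1 codewords.
  weight 3: 3 codewords.
  weight 4: 5 codewords.
  weight 5: 4 codewords.
  weight 6: 1 codewords.
  weight 7: 1 codewords.
Minimum distance d = smallest w > 0 with A_w > 0 = 2.
Sanity: Σ A_w = 16 = 2^4 = 16 ✓.


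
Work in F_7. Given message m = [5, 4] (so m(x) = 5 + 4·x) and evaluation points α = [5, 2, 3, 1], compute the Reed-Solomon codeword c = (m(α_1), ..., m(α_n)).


c = [4, 6, 3, 2]

Message polynomial: m(x) = 5 + 4·x (mod 7).
For each evaluation point α_i, compute m(α_i) mod 7:
  α_1 = 5: Horner steps 4 → 4, so m(5) = 4.
  α_2 = 2: Horner steps 4 → 6, so m(2) = 6.
  α_3 = 3: Horner steps 4 → 3, so m(3) = 3.
  α_4 = 1: Horner steps 4 → 2, so m(1) = 2.
Codeword c = [4, 6, 3, 2] ∈ F_7^4.


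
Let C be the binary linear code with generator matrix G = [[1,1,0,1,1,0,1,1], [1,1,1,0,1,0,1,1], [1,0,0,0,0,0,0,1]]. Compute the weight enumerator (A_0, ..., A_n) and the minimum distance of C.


Weight distribution: A_0 = 1, A_2 = 2, A_4 = 3, A_6 = 2. Minimum distance d = 2.

Enumerate all 2^3 = 8 messages m ∈ F_2^3.
For each, compute codeword c = mG in F_2^8, then tally its weight.
  m = 000 → c = 00000000, weight = 0.
  m = 100 → c = 11011011, weight = 6.
  m = 010 → c = 11101011, weight = 6.
  m = 110 → c = 00110000, weight = 2.
  m = 001 → c = 10000001, weight = 2.
  m = 101 → c = 01011010, weight = 4.
  m = 011 → c = 01101010, weight = 4.
  m = 111 → c = 10110001, weight = 4.
Tally weights:
  weight 0: 1 codewords.
  weight 2: 2 codewords.
  weight 4: 3 codewords.
  weight 6: 2 codewords.
Minimum distance d = smallest w > 0 with A_w > 0 = 2.
Sanity: Σ A_w = 8 = 2^3 = 8 ✓.


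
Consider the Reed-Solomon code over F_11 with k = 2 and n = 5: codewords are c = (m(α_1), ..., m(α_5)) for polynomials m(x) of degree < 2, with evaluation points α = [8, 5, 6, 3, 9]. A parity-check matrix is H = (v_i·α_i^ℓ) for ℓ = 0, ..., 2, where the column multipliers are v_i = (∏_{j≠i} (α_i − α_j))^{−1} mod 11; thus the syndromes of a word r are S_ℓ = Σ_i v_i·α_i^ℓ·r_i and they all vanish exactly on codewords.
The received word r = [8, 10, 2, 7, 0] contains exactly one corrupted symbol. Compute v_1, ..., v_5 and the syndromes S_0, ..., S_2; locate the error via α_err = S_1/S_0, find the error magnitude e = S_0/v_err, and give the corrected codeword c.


S = (9, 5, 4), error at position 4, error magnitude e = 3, c = [8, 10, 2, 4, 0].

Step 1: column multipliers v_i = (∏_{j≠i}(α_i − α_j))^{−1} mod 11.
  i = 1 (α = 8): (8−5)(8−6)(8−3)(8−9) = 3·2·5·(−1) = −30 ≡ 3, so v_1 = 3^{−1} = 4 (mod 11).
  i = 2 (α = 5): (5−8)(5−6)(5−3)(5−9) = (−3)·(−1)·2·(−4) = −24 ≡ 9, so v_2 = 9^{−1} = 5 (mod 11).
  i = 3 (α = 6): (6−8)(6−5)(6−3)(6−9) = (−2)·1·3·(−3) = 18 ≡ 7, so v_3 = 7^{−1} = 8 (mod 11).
  i = 4 (α = 3): (3−8)(3−5)(3−6)(3−9) = (−5)·(−2)·(−3)·(−6) = 180 ≡ 4, so v_4 = 4^{−1} = 3 (mod 11).
  i = 5 (α = 9): (9−8)(9−5)(9−6)(9−3) = 1·4·3·6 = 72 ≡ 6, so v_5 = 6^{−1} = 2 (mod 11).
  v = [4, 5, 8, 3, 2].
Step 2: syndromes of r = [8, 10, 2, 7, 0] (all sums mod 11).
  S_0 = Σ v_i r_i = 4·8 + 5·10 + 8·2 + 3·7 + 2·0 = 119 ≡ 9.
  S_1 = Σ v_i α_i r_i = 4·8·8 + 5·5·10 + 8·6·2 + 3·3·7 + 2·9·0 = 665 ≡ 5.
  α_i^2 mod 11 = [9, 3, 3, 9, 4].
  S_2 = Σ v_i α_i^2 r_i = 4·9·8 + 5·3·10 + 8·3·2 + 3·9·7 + 2·4·0 = 675 ≡ 4.
  S = (9, 5, 4) ≠ 0, so r is not a codeword (an error is present).
Step 3: locate the error. For a single error e at position i, S_ℓ = v_i·e·α_i^ℓ, so α_err = S_1/S_0.
  S_0^{−1} = 9^{−1} = 5 (mod 11), so α_err = 5·5 = 25 ≡ 3 = α_4. Error position i = 4.
  Consistency check: S_2/S_1 = 4·9 = 36 ≡ 3 = α_err ✓ (single-error assumption holds).
Step 4: error magnitude e = S_0/v_4 = S_0·∏_{j≠4}(α_4 − α_j) = 9·4 = 36 ≡ 3 (mod 11).
Step 5: correct position 4: c_4 = r_4 − e = 7 − 3 ≡ 4 (mod 11). Hence c = [8, 10, 2, 4, 0].
  Check: interpolating c through the α_i gives m(x) = 6 + 3·x (degree < 2) with m(α_i) = c_i for every i, so c is indeed a codeword.


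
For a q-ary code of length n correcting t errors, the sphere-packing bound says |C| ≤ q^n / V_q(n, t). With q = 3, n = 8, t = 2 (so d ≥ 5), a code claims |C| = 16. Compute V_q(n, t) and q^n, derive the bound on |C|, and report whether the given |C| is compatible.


V_q(n, t) = 129, q^n = 6561, Hamming bound = 50, |C| = 16 ≤ bound (satisfied).

Step 1: Compute V_q(n, t) = Σ_{j=0}^2 C(n, j) (q−1)^j.
  j = 0: C(8,0)·(2)^0 = 1·1 = 1.
  j = 1: C(8,1)·(2)^1 = 8·2 = 16.
  j = 2: C(8,2)·(2)^2 = 28·4 = 112.
  V_q(n, t) = 1 + 16 + 112 = 129.
Step 2: q^n = 3^8 = 6561.
Step 3: Hamming bound ⌊q^n / V_q(n,t)⌋ = ⌊6561/129⌋ = 50.
Step 4: Compare |C| = 16 to 50: satisfied.
The claimed |C| lies below the Hamming bound.


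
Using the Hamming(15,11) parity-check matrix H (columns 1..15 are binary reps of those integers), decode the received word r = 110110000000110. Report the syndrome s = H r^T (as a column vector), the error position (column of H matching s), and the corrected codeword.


s = (0, 0, 0, 1)^T, error position = 1, corrected codeword c = 010110000000110

Compute s = H r^T mod 2 one row at a time:
  s_1 = 0 + 0 + 0 + 0 + 0 + 1 + 1 + 0 = 2 ≡ 0 (mod 2).
  s_2 = 1 + 1 + 0 + 0 + 0 + 1 + 1 + 0 = 4 ≡ 0 (mod 2).
  s_3 = 1 + 0 + 0 + 0 + 0 + 0 + 1 + 0 = 2 ≡ 0 (mod 2).
  s_4 = 1 + 0 + 1 + 0 + 0 + 0 + 1 + 0 = 3 ≡ 1 (mod 2).
s = (0, 0, 0, 1)^T — this equals column 1 of H (binary 0001), so error is at position 1.
Correct: flip bit 1 of r = 110110000000110 to get c = 010110000000110.


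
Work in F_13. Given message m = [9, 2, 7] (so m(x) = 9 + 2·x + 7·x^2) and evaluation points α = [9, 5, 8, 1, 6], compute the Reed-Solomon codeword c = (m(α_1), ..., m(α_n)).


c = [9, 12, 5, 5, 0]

Message polynomial: m(x) = 9 + 2·x + 7·x^2 (mod 13).
For each evaluation point α_i, compute m(α_i) mod 13:
  α_1 = 9: Horner steps 7 → 0 → 9, so m(9) = 9.
  α_2 = 5: Horner steps 7 → 11 → 12, so m(5) = 12.
  α_3 = 8: Horner steps 7 → 6 → 5, so m(8) = 5.
  α_4 = 1: Horner steps 7 → 9 → 5, so m(1) = 5.
  α_5 = 6: Horner steps 7 → 5 → 0, so m(6) = 0.
Codeword c = [9, 12, 5, 5, 0] ∈ F_13^5.


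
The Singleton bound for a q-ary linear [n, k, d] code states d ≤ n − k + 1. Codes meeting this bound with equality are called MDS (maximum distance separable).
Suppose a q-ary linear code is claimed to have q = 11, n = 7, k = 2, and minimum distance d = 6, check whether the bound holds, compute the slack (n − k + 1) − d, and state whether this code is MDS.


Singleton RHS = n − k + 1 = 6, slack = 0, bound satisfied, MDS.

Singleton bound: d ≤ n − k + 1.
Here n = 7, k = 2, so n − k + 1 = 6.
Given d = 6, check d ≤ 6: YES.
Slack = (n − k + 1) − d = 0.
The code is MDS (slack = 0).
Description: the claimed parameters are [7, 2, 6]_11; such a code would be MDS (meets Singleton bound).


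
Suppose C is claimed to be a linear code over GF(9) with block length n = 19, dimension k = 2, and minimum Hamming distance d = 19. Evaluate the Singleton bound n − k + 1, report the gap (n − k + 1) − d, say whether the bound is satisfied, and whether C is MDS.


Singleton RHS = n − k + 1 = 18, slack = -1, bound violated (no such code; not MDS).

Singleton bound: d ≤ n − k + 1.
Here n = 19, k = 2, so n − k + 1 = 18.
Given d = 19, check d ≤ 18: NO.
Slack = (n − k + 1) − d = -1.
The slack is negative: d = 19 exceeds n − k + 1 = 18 by 1, so the Singleton bound is violated and no linear [19, 2, 19]_9 code can exist. In particular it is not MDS (MDS requires d = n − k + 1 exactly).
Description: the claimed parameters are [19, 2, 19]_9; such a code would be impossible (violates the Singleton bound).


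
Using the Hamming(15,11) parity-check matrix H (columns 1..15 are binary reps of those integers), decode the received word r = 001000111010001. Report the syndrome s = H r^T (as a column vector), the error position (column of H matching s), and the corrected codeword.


s = (0, 0, 0, 1)^T, error position = 1, corrected codeword c = 101000111010001

Compute s = H r^T mod 2 one row at a time:
  s_1 = 1 + 1 + 0 + 1 + 0 + 0 + 0 + 1 = 4 ≡ 0 (mod 2).
  s_2 = 0 + 0 + 0 + 1 + 0 + 0 + 0 + 1 = 2 ≡ 0 (mod 2).
  s_3 = 0 + 1 + 0 + 1 + 0 + 1 + 0 + 1 = 4 ≡ 0 (mod 2).
  s_4 = 0 + 1 + 0 + 1 + 1 + 1 + 0 + 1 = 5 ≡ 1 (mod 2).
s = (0, 0, 0, 1)^T — this equals column 1 of H (binary 0001), so error is at position 1.
Correct: flip bit 1 of r = 001000111010001 to get c = 101000111010001.


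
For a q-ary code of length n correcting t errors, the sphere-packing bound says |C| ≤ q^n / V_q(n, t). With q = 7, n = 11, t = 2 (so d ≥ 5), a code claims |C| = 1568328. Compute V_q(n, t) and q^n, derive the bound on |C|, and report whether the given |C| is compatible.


V_q(n, t) = 2047, q^n = 1977326743, Hamming bound = 965963, |C| = 1568328 > bound (violated).

Step 1: Compute V_q(n, t) = Σ_{j=0}^2 C(n, j) (q−1)^j.
  j = 0: C(11,0)·(6)^0 = 1·1 = 1.
  j = 1: C(11,1)·(6)^1 = 11·6 = 66.
  j = 2: C(11,2)·(6)^2 = 55·36 = 1980.
  V_q(n, t) = 1 + 66 + 1980 = 2047.
Step 2: q^n = 7^11 = 1977326743.
Step 3: Hamming bound ⌊q^n / V_q(n,t)⌋ = ⌊1977326743/2047⌋ = 965963.
Step 4: Compare |C| = 1568328 to 965963: violated.
The claimed |C| lies above the Hamming bound, so no 7-ary code of length 11 with d ≥ 5 can have 1568328 codewords.


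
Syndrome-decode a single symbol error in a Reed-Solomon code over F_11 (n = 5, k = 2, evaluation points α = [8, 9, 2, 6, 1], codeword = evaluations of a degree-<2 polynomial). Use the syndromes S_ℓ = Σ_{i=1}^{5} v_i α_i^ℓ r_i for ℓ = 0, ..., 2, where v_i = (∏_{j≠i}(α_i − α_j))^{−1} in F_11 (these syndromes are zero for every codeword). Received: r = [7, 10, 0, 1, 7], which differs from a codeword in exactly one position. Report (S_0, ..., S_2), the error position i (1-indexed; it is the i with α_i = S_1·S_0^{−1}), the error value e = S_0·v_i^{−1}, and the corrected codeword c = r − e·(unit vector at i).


S = (2, 2, 2), error at position 5, error magnitude e = 10, c = [7, 10, 0, 1, 8].

Step 1: column multipliers v_i = (∏_{j≠i}(α_i − α_j))^{−1} mod 11.
  i = 1 (α = 8): (8−9)(8−2)(8−6)(8−1) = (−1)·6·2·7 = −84 ≡ 4, so v_1 = 4^{−1} = 3 (mod 11).
  i = 2 (α = 9): (9−8)(9−2)(9−6)(9−1) = 1·7·3·8 = 168 ≡ 3, so v_2 = 3^{−1} = 4 (mod 11).
  i = 3 (α = 2): (2−8)(2−9)(2−6)(2−1) = (−6)·(−7)·(−4)·1 = −168 ≡ 8, so v_3 = 8^{−1} = 7 (mod 11).
  i = 4 (α = 6): (6−8)(6−9)(6−2)(6−1) = (−2)·(−3)·4·5 = 120 ≡ 10, so v_4 = 10^{−1} = 10 (mod 11).
  i = 5 (α = 1): (1−8)(1−9)(1−2)(1−6) = (−7)·(−8)·(−1)·(−5) = 280 ≡ 5, so v_5 = 5^{−1} = 9 (mod 11).
  v = [3, 4, 7, 10, 9].
Step 2: syndromes of r = [7, 10, 0, 1, 7] (all sums mod 11).
  S_0 = Σ v_i r_i = 3·7 + 4·10 + 7·0 + 10·1 + 9·7 = 134 ≡ 2.
  S_1 = Σ v_i α_i r_i = 3·8·7 + 4·9·10 + 7·2·0 + 10·6·1 + 9·1·7 = 651 ≡ 2.
  α_i^2 mod 11 = [9, 4, 4, 3, 1].
  S_2 = Σ v_i α_i^2 r_i = 3·9·7 + 4·4·10 + 7·4·0 + 10·3·1 + 9·1·7 = 442 ≡ 2.
  S = (2, 2, 2) ≠ 0, so r is not a codeword (an error is present).
Step 3: locate the error. For a single error e at position i, S_ℓ = v_i·e·α_i^ℓ, so α_err = S_1/S_0.
  S_0^{−1} = 2^{−1} = 6 (mod 11), so α_err = 2·6 = 12 ≡ 1 = α_5. Error position i = 5.
  Consistency check: S_2/S_1 = 2·6 = 12 ≡ 1 = α_err ✓ (single-error assumption holds).
Step 4: error magnitude e = S_0/v_5 = S_0·∏_{j≠5}(α_5 − α_j) = 2·5 = 10 ≡ 10 (mod 11).
Step 5: correct position 5: c_5 = r_5 − e = 7 − 10 ≡ 8 (mod 11). Hence c = [7, 10, 0, 1, 8].
  Check: interpolating c through the α_i gives m(x) = 5 + 3·x (degree < 2) with m(α_i) = c_i for every i, so c is indeed a codeword.


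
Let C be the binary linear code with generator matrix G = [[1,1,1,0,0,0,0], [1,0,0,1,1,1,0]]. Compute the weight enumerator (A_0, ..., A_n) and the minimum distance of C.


Weight distribution: A_0 = 1, A_3 = 1, A_4 = 1, A_5 = 1. Minimum distance d = 3.

Enumerate all 2^2 = 4 messages m ∈ F_2^2.
For each, compute codeword c = mG in F_2^7, then tally its weight.
  m = 00 → c = 0000000, weight = 0.
  m = 10 → c = 1110000, weight = 3.
  m = 01 → c = 1001110, weight = 4.
  m = 11 → c = 0111110, weight = 5.
Tally weights:
  weight 0: 1 codewords.
  weight 3: 1 codewords.
  weight 4: 1 codewords.
  weight 5: 1 codewords.
Minimum distance d = smallest w > 0 with A_w > 0 = 3.
Sanity: Σ A_w = 4 = 2^2 = 4 ✓.


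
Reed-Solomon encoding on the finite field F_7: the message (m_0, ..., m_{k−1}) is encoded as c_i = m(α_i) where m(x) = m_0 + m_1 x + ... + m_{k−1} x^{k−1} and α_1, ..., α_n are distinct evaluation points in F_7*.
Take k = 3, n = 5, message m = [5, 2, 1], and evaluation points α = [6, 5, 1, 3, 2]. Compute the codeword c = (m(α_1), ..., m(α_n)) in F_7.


c = [4, 5, 1, 6, 6]

Message polynomial: m(x) = 5 + 2·x + 1·x^2 (mod 7).
For each evaluation point α_i, compute m(α_i) mod 7:
  α_1 = 6: Horner steps 1 → 1 → 4, so m(6) = 4.
  α_2 = 5: Horner steps 1 → 0 → 5, so m(5) = 5.
  α_3 = 1: Horner steps 1 → 3 → 1, so m(1) = 1.
  α_4 = 3: Horner steps 1 → 5 → 6, so m(3) = 6.
  α_5 = 2: Horner steps 1 → 4 → 6, so m(2) = 6.
Codeword c = [4, 5, 1, 6, 6] ∈ F_7^5.


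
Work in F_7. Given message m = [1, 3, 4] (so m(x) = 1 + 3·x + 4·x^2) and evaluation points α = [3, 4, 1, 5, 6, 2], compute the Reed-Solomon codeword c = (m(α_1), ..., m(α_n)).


c = [4, 0, 1, 4, 2, 2]

Message polynomial: m(x) = 1 + 3·x + 4·x^2 (mod 7).
For each evaluation point α_i, compute m(α_i) mod 7:
  α_1 = 3: Horner steps 4 → 1 → 4, so m(3) = 4.
  α_2 = 4: Horner steps 4 → 5 → 0, so m(4) = 0.
  α_3 = 1: Horner steps 4 → 0 → 1, so m(1) = 1.
  α_4 = 5: Horner steps 4 → 2 → 4, so m(5) = 4.
  α_5 = 6: Horner steps 4 → 6 → 2, so m(6) = 2.
  α_6 = 2: Horner steps 4 → 4 → 2, so m(2) = 2.
Codeword c = [4, 0, 1, 4, 2, 2] ∈ F_7^6.


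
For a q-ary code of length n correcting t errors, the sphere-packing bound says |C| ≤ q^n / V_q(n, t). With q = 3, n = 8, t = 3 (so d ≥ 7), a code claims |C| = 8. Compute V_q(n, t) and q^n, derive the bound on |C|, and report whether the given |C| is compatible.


V_q(n, t) = 577, q^n = 6561, Hamming bound = 11, |C| = 8 ≤ bound (satisfied).

Step 1: Compute V_q(n, t) = Σ_{j=0}^3 C(n, j) (q−1)^j.
  j = 0: C(8,0)·(2)^0 = 1·1 = 1.
  j = 1: C(8,1)·(2)^1 = 8·2 = 16.
  j = 2: C(8,2)·(2)^2 = 28·4 = 112.
  j = 3: C(8,3)·(2)^3 = 56·8 = 448.
  V_q(n, t) = 1 + 16 + 112 + 448 = 577.
Step 2: q^n = 3^8 = 6561.
Step 3: Hamming bound ⌊q^n / V_q(n,t)⌋ = ⌊6561/577⌋ = 11.
Step 4: Compare |C| = 8 to 11: satisfied.
The claimed |C| lies below the Hamming bound.


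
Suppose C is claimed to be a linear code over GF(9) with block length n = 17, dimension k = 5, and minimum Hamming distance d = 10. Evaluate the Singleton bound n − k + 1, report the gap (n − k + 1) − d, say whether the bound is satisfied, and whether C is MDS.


Singleton RHS = n − k + 1 = 13, slack = 3, bound satisfied, not MDS.

Singleton bound: d ≤ n − k + 1.
Here n = 17, k = 5, so n − k + 1 = 13.
Given d = 10, check d ≤ 13: YES.
Slack = (n − k + 1) − d = 3.
The code is NOT MDS (slack = 3 > 0).
Description: the claimed parameters are [17, 5, 10]_9; such a code would be non-MDS.


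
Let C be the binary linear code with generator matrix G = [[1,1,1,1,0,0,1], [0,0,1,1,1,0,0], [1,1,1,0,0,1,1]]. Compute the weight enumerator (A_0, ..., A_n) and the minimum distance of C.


Weight distribution: A_0 = 1, A_2 = 1, A_3 = 2, A_4 = 1, A_5 = 2, A_6 = 1. Minimum distance d = 2.

Enumerate all 2^3 = 8 messages m ∈ F_2^3.
For each, compute codeword c = mG in F_2^7, then tally its weight.
  m = 000 → c = 0000000, weight = 0.
  m = 100 → c = 1111001, weight = 5.
  m = 010 → c = 0011100, weight = 3.
  m = 110 → c = 1100101, weight = 4.
  m = 001 → c = 1110011, weight = 5.
  m = 101 → c = 0001010, weight = 2.
  m = 011 → c = 1101111, weight = 6.
  m = 111 → c = 0010110, weight = 3.
Tally weights:
  weight 0: 1 codewords.
  weight 2: 1 codewords.
  weight 3: 2 codewords.
  weight 4: 1 codewords.
  weight 5: 2 codewords.
  weight 6: 1 codewords.
Minimum distance d = smallest w > 0 with A_w > 0 = 2.
Sanity: Σ A_w = 8 = 2^3 = 8 ✓.


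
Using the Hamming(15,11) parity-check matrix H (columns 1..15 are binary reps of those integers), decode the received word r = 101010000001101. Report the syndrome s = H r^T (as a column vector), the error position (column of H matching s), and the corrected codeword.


s = (1, 0, 0, 1)^T, error position = 9, corrected codeword c = 101010001001101

Compute s = H r^T mod 2 one row at a time:
  s_1 = 0 + 0 + 0 + 0 + 1 + 1 + 0 + 1 = 3 ≡ 1 (mod 2).
  s_2 = 0 + 1 + 0 + 0 + 1 + 1 + 0 + 1 = 4 ≡ 0 (mod 2).
  s_3 = 0 + 1 + 0 + 0 + 0 + 0 + 0 + 1 = 2 ≡ 0 (mod 2).
  s_4 = 1 + 1 + 1 + 0 + 0 + 0 + 1 + 1 = 5 ≡ 1 (mod 2).
s = (1, 0, 0, 1)^T — this equals column 9 of H (binary 1001), so error is at position 9.
Correct: flip bit 9 of r = 101010000001101 to get c = 101010001001101.


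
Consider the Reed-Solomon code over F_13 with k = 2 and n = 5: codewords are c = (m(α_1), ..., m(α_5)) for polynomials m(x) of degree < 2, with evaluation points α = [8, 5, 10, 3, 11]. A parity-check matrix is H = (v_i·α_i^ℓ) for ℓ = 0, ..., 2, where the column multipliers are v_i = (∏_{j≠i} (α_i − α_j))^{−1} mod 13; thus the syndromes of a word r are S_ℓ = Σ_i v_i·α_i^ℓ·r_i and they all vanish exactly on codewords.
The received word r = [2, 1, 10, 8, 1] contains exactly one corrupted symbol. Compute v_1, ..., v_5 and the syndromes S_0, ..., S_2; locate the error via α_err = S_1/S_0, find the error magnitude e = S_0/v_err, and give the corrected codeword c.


S = (12, 8, 1), error at position 2, error magnitude e = 11, c = [2, 3, 10, 8, 1].

Step 1: column multipliers v_i = (∏_{j≠i}(α_i − α_j))^{−1} mod 13.
  i = 1 (α = 8): (8−5)(8−10)(8−3)(8−11) = 3·(−2)·5·(−3) = 90 ≡ 12, so v_1 = 12^{−1} = 12 (mod 13).
  i = 2 (α = 5): (5−8)(5−10)(5−3)(5−11) = (−3)·(−5)·2·(−6) = −180 ≡ 2, so v_2 = 2^{−1} = 7 (mod 13).
  i = 3 (α = 10): (10−8)(10−5)(10−3)(10−11) = 2·5·7·(−1) = −70 ≡ 8, so v_3 = 8^{−1} = 5 (mod 13).
  i = 4 (α = 3): (3−8)(3−5)(3−10)(3−11) = (−5)·(−2)·(−7)·(−8) = 560 ≡ 1, so v_4 = 1^{−1} = 1 (mod 13).
  i = 5 (α = 11): (11−8)(11−5)(11−10)(11−3) = 3·6·1·8 = 144 ≡ 1, so v_5 = 1^{−1} = 1 (mod 13).
  v = [12, 7, 5, 1, 1].
Step 2: syndromes of r = [2, 1, 10, 8, 1] (all sums mod 13).
  S_0 = Σ v_i r_i = 12·2 + 7·1 + 5·10 + 1·8 + 1·1 = 90 ≡ 12.
  S_1 = Σ v_i α_i r_i = 12·8·2 + 7·5·1 + 5·10·10 + 1·3·8 + 1·11·1 = 762 ≡ 8.
  α_i^2 mod 13 = [12, 12, 9, 9, 4].
  S_2 = Σ v_i α_i^2 r_i = 12·12·2 + 7·12·1 + 5·9·10 + 1·9·8 + 1·4·1 = 898 ≡ 1.
  S = (12, 8, 1) ≠ 0, so r is not a codeword (an error is present).
Step 3: locate the error. For a single error e at position i, S_ℓ = v_i·e·α_i^ℓ, so α_err = S_1/S_0.
  S_0^{−1} = 12^{−1} = 12 (mod 13), so α_err = 8·12 = 96 ≡ 5 = α_2. Error position i = 2.
  Consistency check: S_2/S_1 = 1·5 = 5 ≡ 5 = α_err ✓ (single-error assumption holds).
Step 4: error magnitude e = S_0/v_2 = S_0·∏_{j≠2}(α_2 − α_j) = 12·2 = 24 ≡ 11 (mod 13).
Step 5: correct position 2: c_2 = r_2 − e = 1 − 11 ≡ 3 (mod 13). Hence c = [2, 3, 10, 8, 1].
  Check: interpolating c through the α_i gives m(x) = 9 + 4·x (degree < 2) with m(α_i) = c_i for every i, so c is indeed a codeword.


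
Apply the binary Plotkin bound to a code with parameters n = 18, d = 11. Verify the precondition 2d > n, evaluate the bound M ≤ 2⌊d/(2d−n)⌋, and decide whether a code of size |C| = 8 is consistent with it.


Plotkin bound M ≤ 4; given |C| = 8 > bound (violated).

Check applicability: 2d = 22, n = 18.
2d − n = 4 > 0, so Plotkin applies.
Compute d/(2d−n) = 11/4 ≈ 2.7500.
⌊d/(2d−n)⌋ = 2.
Plotkin bound: M ≤ 2·2 = 4.
Given |C| = 8, check: VIOLATED.
This |C| is above the Plotkin bound, so no binary code with n = 18, d = 11 and 8 codewords exists.


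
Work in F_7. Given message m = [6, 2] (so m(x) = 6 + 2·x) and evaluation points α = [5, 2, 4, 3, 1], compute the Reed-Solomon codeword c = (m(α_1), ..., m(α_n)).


c = [2, 3, 0, 5, 1]

Message polynomial: m(x) = 6 + 2·x (mod 7).
For each evaluation point α_i, compute m(α_i) mod 7:
  α_1 = 5: Horner steps 2 → 2, so m(5) = 2.
  α_2 = 2: Horner steps 2 → 3, so m(2) = 3.
  α_3 = 4: Horner steps 2 → 0, so m(4) = 0.
  α_4 = 3: Horner steps 2 → 5, so m(3) = 5.
  α_5 = 1: Horner steps 2 → 1, so m(1) = 1.
Codeword c = [2, 3, 0, 5, 1] ∈ F_7^5.


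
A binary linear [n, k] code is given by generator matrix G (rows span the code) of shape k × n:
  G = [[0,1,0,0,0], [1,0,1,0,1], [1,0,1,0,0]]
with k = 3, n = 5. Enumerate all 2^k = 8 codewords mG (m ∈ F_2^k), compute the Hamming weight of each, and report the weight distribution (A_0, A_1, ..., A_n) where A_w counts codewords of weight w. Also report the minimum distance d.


Weight distribution: A_0 = 1, A_1 = 2, A_2 = 2, A_3 = 2, A_4 = 1. Minimum distance d = 1.

Enumerate all 2^3 = 8 messages m ∈ F_2^3.
For each, compute codeword c = mG in F_2^5, then tally its weight.
  m = 000 → c = 00000, weight = 0.
  m = 100 → c = 01000, weight = 1.
  m = 010 → c = 10101, weight = 3.
  m = 110 → c = 11101, weight = 4.
  m = 001 → c = 10100, weight = 2.
  m = 101 → c = 11100, weight = 3.
  m = 011 → c = 00001, weight = 1.
  m = 111 → c = 01001, weight = 2.
Tally weights:
  weight 0: 1 codewords.
  weight 1: 2 codewords.
  weight 2: 2 codewords.
  weight 3: 2 codewords.
  weight 4: 1 codewords.
Minimum distance d = smallest w > 0 with A_w > 0 = 1.
Sanity: Σ A_w = 8 = 2^3 = 8 ✓.
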